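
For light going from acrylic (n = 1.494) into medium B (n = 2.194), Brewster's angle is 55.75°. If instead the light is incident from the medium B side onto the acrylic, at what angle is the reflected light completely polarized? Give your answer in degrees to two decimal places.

θ_B' ≈ 34.25°

Reversing the direction swaps n₁ and n₂, so tan θ_B' = 1/tan θ_B and θ_B' = 90° − θ_B.
Hence θ_B' = 90° − 55.75° = 34.25°.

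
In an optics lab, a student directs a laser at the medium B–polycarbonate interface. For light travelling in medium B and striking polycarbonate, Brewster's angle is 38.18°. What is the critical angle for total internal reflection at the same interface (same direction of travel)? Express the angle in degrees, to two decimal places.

n₂/n₁ = tan 38.18° = 0.7864; the critical angle satisfies sin θ_c = n₂/n₁.
θ_c = arcsin(0.7864) = 51.85°.

θ_c ≈ 51.85°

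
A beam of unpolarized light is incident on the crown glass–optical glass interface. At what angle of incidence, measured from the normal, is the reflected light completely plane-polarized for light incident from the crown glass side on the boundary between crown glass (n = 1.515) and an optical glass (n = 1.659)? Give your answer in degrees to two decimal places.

tan θ_B = n₂/n₁ = 1.659/1.515 = 1.0950.
θ_B = arctan(1.0950) = 47.60°.

θ_B ≈ 47.60°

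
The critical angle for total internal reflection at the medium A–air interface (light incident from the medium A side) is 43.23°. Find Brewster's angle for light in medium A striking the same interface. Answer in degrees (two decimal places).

n₂/n₁ = sin θ_c = sin 43.23° = 0.6849.
tan θ_B equals the same ratio, so θ_B = arctan(0.6849) = 34.41°.

θ_B ≈ 34.41°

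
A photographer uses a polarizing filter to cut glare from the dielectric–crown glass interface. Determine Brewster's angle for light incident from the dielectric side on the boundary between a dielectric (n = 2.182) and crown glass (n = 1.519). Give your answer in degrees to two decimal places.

The reflected p-component vanishes when tan θ_B = n₂/n₁.
Brewster's condition: tan θ_B = n₂/n₁ = 1.519/2.182 = 0.6962.
θ_B = arctan(0.6962) = 34.84°.

θ_B ≈ 34.84°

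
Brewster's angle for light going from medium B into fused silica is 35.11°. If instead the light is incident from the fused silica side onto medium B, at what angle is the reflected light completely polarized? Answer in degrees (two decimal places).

θ_B' ≈ 54.89°

Reversing the direction swaps n₁ and n₂, so tan θ_B' = 1/tan θ_B and θ_B' = 90° − θ_B.
Hence θ_B' = 90° − 35.11° = 54.89°.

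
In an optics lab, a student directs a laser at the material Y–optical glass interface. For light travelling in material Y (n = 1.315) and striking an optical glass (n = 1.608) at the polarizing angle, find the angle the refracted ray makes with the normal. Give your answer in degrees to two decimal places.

θ_t ≈ 39.28°

θ_B = arctan(n₂/n₁) = arctan(1.608/1.315) = 50.72°.
At Brewster's angle the reflected and refracted rays are perpendicular, so θ_t = 90° − θ_B = 90° − 50.72° = 39.28°.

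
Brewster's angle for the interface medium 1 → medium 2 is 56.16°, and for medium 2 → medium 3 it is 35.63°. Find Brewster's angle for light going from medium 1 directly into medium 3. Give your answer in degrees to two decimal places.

Each Brewster angle gives a ratio: n₂/n₁ = tan 56.16° = 1.4915, n₃/n₂ = tan 35.63° = 0.7167.
n₃/n₁ = 1.0690. Then tan θ_B(1→3) = n₃/n₁, so θ_B(1→3) = arctan(1.0690) = 46.91°.

θ_B ≈ 46.91°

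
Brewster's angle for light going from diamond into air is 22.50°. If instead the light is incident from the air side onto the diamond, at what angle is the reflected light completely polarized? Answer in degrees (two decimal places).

θ_B' ≈ 67.50°

The two Brewster angles are complementary: θ_B' = 90° − θ_B = 90° − 22.50° = 67.50°.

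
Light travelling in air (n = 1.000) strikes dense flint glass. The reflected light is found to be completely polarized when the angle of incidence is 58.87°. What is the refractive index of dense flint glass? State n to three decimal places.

n ≈ 1.656

Brewster's law: tan θ_B = n₂/n₁ (light incident in air, refracted into dense flint glass).
n₂ = n₁ tan θ_B = 1.000 × tan 58.87° = 1.656.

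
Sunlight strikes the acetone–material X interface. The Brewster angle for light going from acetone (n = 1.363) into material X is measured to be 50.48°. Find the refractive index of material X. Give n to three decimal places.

n ≈ 1.652

At the Brewster angle, tan θ_B = n₂/n₁ with n₁ on the incident side (acetone) and n₂ on the transmitted side (material X).
n₂ = n₁ tan θ_B = 1.363 × tan 50.48° = 1.652.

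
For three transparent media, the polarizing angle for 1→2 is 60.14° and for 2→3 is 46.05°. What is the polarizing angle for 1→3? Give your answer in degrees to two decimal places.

n₂/n₁ = tan 60.14° = 1.7419 and n₃/n₂ = tan 46.05° = 1.0373.
n₃/n₁ = 1.8069. Then tan θ_B(1→3) = n₃/n₁, so θ_B(1→3) = arctan(1.8069) = 61.04°.

θ_B ≈ 61.04°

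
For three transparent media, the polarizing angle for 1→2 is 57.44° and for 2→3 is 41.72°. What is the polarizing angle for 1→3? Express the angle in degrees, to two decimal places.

θ_B ≈ 54.39°

tan θ_B(1→2) = n₂/n₁ = tan 57.44° = 1.5661.
tan θ_B(2→3) = n₃/n₂ = tan 41.72° = 0.8916.
Multiplying, n₃/n₁ = 1.5661 × 0.8916 = 1.3963, and θ_B(1→3) = arctan 1.3963 = 54.39°.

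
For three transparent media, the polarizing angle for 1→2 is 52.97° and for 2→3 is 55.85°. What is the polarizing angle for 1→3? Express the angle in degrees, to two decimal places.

n₂/n₁ = tan 52.97° = 1.3256 and n₃/n₂ = tan 55.85° = 1.4742.
n₃/n₁ = 1.9542. Then tan θ_B(1→3) = n₃/n₁, so θ_B(1→3) = arctan(1.9542) = 62.90°.

θ_B ≈ 62.90°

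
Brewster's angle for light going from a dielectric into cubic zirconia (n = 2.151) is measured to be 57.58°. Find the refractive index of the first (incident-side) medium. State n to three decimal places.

Brewster's law: tan θ_B = n₂/n₁ (light incident in a dielectric, refracted into cubic zirconia).
n₁ = n₂ / tan θ_B = 2.151 / tan 57.58° = 1.366.

n ≈ 1.366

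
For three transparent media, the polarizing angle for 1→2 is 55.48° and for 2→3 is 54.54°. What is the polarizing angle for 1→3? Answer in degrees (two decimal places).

θ_B ≈ 63.90°

Each Brewster angle gives a ratio: n₂/n₁ = tan 55.48° = 1.4539, n₃/n₂ = tan 54.54° = 1.4040.
n₃/n₁ = 2.0413. Then tan θ_B(1→3) = n₃/n₁, so θ_B(1→3) = arctan(2.0413) = 63.90°.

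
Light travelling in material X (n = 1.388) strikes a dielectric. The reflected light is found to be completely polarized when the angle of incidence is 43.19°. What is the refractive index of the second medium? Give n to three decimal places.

Brewster's law: tan θ_B = n₂/n₁ (light incident in material X, refracted into a dielectric).
n₂ = n₁ tan θ_B = 1.388 × tan 43.19° = 1.303.

n ≈ 1.303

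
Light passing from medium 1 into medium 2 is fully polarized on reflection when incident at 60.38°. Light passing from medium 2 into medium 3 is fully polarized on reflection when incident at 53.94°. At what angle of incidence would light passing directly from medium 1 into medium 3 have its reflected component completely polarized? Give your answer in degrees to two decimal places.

n₂/n₁ = tan 60.38° = 1.7589 and n₃/n₂ = tan 53.94° = 1.3734.
Multiplying, n₃/n₁ = 1.7589 × 1.3734 = 2.4156, and θ_B(1→3) = arctan 2.4156 = 67.51°.

θ_B ≈ 67.51°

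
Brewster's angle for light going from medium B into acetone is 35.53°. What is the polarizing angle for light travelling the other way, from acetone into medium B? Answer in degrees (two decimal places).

θ_B' ≈ 54.47°

The two Brewster angles are complementary: θ_B' = 90° − θ_B = 90° − 35.53° = 54.47°.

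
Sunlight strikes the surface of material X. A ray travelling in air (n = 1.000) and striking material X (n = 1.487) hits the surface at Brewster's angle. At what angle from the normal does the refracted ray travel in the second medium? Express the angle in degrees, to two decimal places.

θ_t ≈ 33.92°

tan θ_B = n₂/n₁ = 1.487/1.000 = 1.4870, so θ_B = 56.08°.
At Brewster's angle the reflected and refracted rays are perpendicular, so θ_t = 90° − θ_B = 90° − 56.08° = 33.92°.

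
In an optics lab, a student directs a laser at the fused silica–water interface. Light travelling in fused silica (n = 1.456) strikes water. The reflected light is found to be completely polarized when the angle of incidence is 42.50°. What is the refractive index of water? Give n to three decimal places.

Brewster's law: tan θ_B = n₂/n₁ (light incident in fused silica, refracted into water).
n₂ = n₁ tan θ_B = 1.456 × tan 42.50° = 1.334.

n ≈ 1.334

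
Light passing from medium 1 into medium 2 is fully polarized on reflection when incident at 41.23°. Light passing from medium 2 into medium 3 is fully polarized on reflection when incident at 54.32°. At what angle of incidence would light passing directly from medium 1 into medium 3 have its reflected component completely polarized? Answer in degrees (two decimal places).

n₂/n₁ = tan 41.23° = 0.8764 and n₃/n₂ = tan 54.32° = 1.3927.
n₃/n₁ = 1.2205. Then tan θ_B(1→3) = n₃/n₁, so θ_B(1→3) = arctan(1.2205) = 50.67°.

θ_B ≈ 50.67°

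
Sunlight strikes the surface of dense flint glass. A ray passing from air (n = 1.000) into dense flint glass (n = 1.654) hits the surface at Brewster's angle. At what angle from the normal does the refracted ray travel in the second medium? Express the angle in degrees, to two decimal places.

θ_t ≈ 31.16°

First find Brewster's angle: tan θ_B = 1.654/1.000 = 1.6540, giving θ_B = 58.84°.
The refracted ray is perpendicular to the reflected ray, so θ_t = 90° − θ_B = 31.16°.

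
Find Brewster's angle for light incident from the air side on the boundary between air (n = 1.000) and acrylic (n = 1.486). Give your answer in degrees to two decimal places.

θ_B ≈ 56.06°

The reflected p-component vanishes when tan θ_B = n₂/n₁.
Here n₂/n₁ = 1.486/1.000 = 1.4860, and Brewster's law gives tan θ_B = n₂/n₁.
So θ_B = arctan 1.4860 = 56.06°.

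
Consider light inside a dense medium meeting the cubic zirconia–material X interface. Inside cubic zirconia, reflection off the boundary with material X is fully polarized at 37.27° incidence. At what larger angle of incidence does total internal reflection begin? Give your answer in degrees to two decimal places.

From Brewster, n₂/n₁ = tan θ_B = tan 37.27° = 0.7610.
Then sin θ_c = n₂/n₁ = 0.7610, so θ_c = arcsin 0.7610 = 49.55°.

θ_c ≈ 49.55°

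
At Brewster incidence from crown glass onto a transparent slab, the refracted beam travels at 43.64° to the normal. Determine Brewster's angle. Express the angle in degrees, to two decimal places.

At Brewster's angle the reflected and refracted rays are perpendicular, so θ_B + θ_t = 90°.
So θ_B = 90° − θ_t = 90° − 43.64° = 46.36°.

θ_B ≈ 46.36°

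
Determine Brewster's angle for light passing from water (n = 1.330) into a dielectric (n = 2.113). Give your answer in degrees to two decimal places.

θ_B ≈ 57.81°

Here n₂/n₁ = 2.113/1.330 = 1.5887, and Brewster's law gives tan θ_B = n₂/n₁.
So θ_B = arctan 1.5887 = 57.81°.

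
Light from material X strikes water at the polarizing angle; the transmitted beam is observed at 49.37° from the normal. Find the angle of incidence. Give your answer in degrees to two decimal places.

At Brewster's angle the reflected and refracted rays are perpendicular, so θ_B + θ_t = 90°.
So θ_B = 90° − θ_t = 90° − 49.37° = 40.63°.

θ_B ≈ 40.63°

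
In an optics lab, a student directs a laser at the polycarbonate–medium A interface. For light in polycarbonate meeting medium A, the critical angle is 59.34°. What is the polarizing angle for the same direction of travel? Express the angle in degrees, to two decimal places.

At the critical angle sin θ_c = n₂/n₁, giving n₂/n₁ = sin 59.34° = 0.8602.
Then tan θ_B = n₂/n₁ = 0.8602, so θ_B = arctan 0.8602 = 40.70°.

θ_B ≈ 40.70°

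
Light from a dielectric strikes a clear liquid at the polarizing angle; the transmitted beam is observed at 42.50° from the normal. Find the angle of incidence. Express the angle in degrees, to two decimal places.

At Brewster's angle the reflected and refracted rays are perpendicular, so θ_B + θ_t = 90°.
So θ_B = 90° − θ_t = 90° − 42.50° = 47.50°.

θ_B ≈ 47.50°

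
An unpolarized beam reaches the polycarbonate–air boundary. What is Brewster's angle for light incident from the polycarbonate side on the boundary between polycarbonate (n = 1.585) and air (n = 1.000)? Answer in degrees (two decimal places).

The reflected p-component vanishes when tan θ_B = n₂/n₁.
Here n₂/n₁ = 1.000/1.585 = 0.6309, and Brewster's law gives tan θ_B = n₂/n₁. Taking the arctangent, θ_B = 32.25°.

θ_B ≈ 32.25°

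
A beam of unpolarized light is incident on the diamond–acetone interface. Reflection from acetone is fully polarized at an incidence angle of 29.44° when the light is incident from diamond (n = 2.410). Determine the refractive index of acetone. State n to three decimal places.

At the polarizing angle, tan θ_B = n₂/n₁ with n₁ on the incident side (diamond) and n₂ on the transmitted side (acetone).
n₂ = n₁ tan θ_B = 2.410 × tan 29.44° = 1.360.

n ≈ 1.360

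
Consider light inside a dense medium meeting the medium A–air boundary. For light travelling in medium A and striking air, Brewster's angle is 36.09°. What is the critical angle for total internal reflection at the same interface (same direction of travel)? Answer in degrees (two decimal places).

θ_c ≈ 46.80°

tan θ_B = n₂/n₁ = tan 36.09° = 0.7289.
Total internal reflection: sin θ_c = n₂/n₁ = 0.7289.
θ_c = arcsin(0.7289) = 46.80°.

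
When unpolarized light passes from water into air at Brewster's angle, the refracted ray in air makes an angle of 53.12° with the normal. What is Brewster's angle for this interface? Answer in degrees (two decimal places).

Brewster's condition makes the reflected and refracted beams perpendicular: θ_B + θ_t = 90°.
θ_B = 90° − 53.12° = 36.88°.

θ_B ≈ 36.88°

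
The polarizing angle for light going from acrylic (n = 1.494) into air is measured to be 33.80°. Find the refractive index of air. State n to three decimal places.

n ≈ 1.000

At the polarizing angle, tan θ_B = n₂/n₁ with n₁ on the incident side (acrylic) and n₂ on the transmitted side (air).
n₂ = n₁ tan θ_B = 1.494 × tan 33.80° = 1.000.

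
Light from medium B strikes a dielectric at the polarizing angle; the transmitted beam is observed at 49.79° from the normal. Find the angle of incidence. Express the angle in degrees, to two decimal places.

Brewster's condition makes the reflected and refracted beams perpendicular: θ_B + θ_t = 90°.
So θ_B = 90° − θ_t = 90° − 49.79° = 40.21°.

θ_B ≈ 40.21°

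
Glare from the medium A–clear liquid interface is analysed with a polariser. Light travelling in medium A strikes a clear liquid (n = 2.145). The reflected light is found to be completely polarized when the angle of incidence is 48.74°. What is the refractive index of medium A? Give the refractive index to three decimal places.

n ≈ 1.882

Full polarization of the reflected beam means tan θ_B = n₂/n₁, where n₁ is the incident medium (medium A).
n₁ = n₂ / tan θ_B = 2.145 / tan 48.74° = 1.882.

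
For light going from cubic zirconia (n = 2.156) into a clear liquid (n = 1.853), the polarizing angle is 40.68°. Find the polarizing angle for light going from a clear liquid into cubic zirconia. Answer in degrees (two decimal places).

θ_B' ≈ 49.32°

The two Brewster angles are complementary: θ_B' = 90° − θ_B = 90° − 40.68° = 49.32°.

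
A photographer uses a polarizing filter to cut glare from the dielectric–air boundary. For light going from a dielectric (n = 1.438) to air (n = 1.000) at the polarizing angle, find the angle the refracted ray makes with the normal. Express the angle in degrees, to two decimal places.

θ_t ≈ 55.18°

tan θ_B = n₂/n₁ = 1.000/1.438 = 0.6954, so θ_B = 34.82°.
The refracted ray is perpendicular to the reflected ray, so θ_t = 90° − θ_B = 55.18°.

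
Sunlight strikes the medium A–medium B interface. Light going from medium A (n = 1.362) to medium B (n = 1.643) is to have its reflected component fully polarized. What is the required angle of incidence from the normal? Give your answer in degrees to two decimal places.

θ_B ≈ 50.34°

Here n₂/n₁ = 1.643/1.362 = 1.2063, and Brewster's law gives tan θ_B = n₂/n₁. Taking the arctangent, θ_B = 50.34°.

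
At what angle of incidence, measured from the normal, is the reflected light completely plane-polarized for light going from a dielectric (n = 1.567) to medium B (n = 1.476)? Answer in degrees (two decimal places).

θ_B ≈ 43.29°

At Brewster's angle the reflected and refracted rays are perpendicular, which with Snell's law gives tan θ_B = n₂/n₁.
Here n₂/n₁ = 1.476/1.567 = 0.9419, and Brewster's law gives tan θ_B = n₂/n₁.
So θ_B = arctan 0.9419 = 43.29°.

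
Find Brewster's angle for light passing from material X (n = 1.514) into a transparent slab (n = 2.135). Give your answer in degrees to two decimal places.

θ_B ≈ 54.66°

Brewster's condition: tan θ_B = n₂/n₁ = 2.135/1.514 = 1.4102.
So θ_B = arctan 1.4102 = 54.66°.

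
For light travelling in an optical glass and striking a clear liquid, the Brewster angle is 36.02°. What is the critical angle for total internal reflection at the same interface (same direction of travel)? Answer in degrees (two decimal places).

From Brewster, n₂/n₁ = tan θ_B = tan 36.02° = 0.7271.
Then sin θ_c = n₂/n₁ = 0.7271, so θ_c = arcsin 0.7271 = 46.64°.

θ_c ≈ 46.64°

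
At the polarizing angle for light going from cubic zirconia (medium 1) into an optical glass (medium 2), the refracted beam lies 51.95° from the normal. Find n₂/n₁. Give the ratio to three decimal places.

n₂/n₁ ≈ 0.783

θ_B + θ_t = 90°, so θ_B = 90° − 51.95° = 38.05°.
Then n₂/n₁ = tan θ_B = tan 38.05° = 0.783.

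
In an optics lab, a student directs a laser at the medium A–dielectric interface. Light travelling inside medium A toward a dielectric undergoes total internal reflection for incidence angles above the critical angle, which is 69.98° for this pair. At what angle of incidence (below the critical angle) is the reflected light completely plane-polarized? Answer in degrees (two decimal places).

n₂/n₁ = sin θ_c = sin 69.98° = 0.9396.
tan θ_B equals the same ratio, so θ_B = arctan(0.9396) = 43.22°.

θ_B ≈ 43.22°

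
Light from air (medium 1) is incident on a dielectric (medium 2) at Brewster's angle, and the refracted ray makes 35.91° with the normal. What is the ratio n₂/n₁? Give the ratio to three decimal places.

n₂/n₁ ≈ 1.381

At Brewster incidence θ_B = 90° − θ_t = 90° − 35.91° = 54.09°.
Then n₂/n₁ = tan θ_B = tan 54.09° = 1.381.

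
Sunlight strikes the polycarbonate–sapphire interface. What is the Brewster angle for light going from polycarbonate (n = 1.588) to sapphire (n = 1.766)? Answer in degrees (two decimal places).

Brewster's condition: tan θ_B = n₂/n₁ = 1.766/1.588 = 1.1121.
θ_B = arctan(1.1121) = 48.04°.

θ_B ≈ 48.04°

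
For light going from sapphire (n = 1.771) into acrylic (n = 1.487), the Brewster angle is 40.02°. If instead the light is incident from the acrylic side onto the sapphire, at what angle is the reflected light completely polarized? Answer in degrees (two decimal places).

θ_B' ≈ 49.98°

Reversing the direction swaps n₁ and n₂, so tan θ_B' = 1/tan θ_B and θ_B' = 90° − θ_B.
Hence θ_B' = 90° − 40.02° = 49.98°.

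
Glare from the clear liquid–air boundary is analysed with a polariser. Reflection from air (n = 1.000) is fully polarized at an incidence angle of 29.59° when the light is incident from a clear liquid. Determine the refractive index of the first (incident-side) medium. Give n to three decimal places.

Brewster's law: tan θ_B = n₂/n₁ (light incident in a clear liquid, refracted into air).
n₁ = n₂ / tan θ_B = 1.000 / tan 29.59° = 1.761.

n ≈ 1.761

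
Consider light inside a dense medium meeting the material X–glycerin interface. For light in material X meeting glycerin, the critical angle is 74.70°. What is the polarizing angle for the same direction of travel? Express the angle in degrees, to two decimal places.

At the critical angle sin θ_c = n₂/n₁, giving n₂/n₁ = sin 74.70° = 0.9646.
Then tan θ_B = n₂/n₁ = 0.9646, so θ_B = arctan 0.9646 = 43.97°.

θ_B ≈ 43.97°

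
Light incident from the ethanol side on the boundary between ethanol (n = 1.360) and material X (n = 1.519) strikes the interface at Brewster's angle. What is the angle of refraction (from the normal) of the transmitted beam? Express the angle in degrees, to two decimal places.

θ_t ≈ 41.84°

θ_B = arctan(n₂/n₁) = arctan(1.519/1.360) = 48.16°.
At Brewster's angle the reflected and refracted rays are perpendicular, so θ_t = 90° − θ_B = 90° − 48.16° = 41.84°.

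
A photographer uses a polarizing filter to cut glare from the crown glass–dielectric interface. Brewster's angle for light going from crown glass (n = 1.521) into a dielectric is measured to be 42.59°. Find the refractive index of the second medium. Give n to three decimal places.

At Brewster's angle, tan θ_B = n₂/n₁ with n₁ on the incident side (crown glass) and n₂ on the transmitted side (a dielectric).
n₂ = n₁ tan θ_B = 1.521 × tan 42.59° = 1.398.

n ≈ 1.398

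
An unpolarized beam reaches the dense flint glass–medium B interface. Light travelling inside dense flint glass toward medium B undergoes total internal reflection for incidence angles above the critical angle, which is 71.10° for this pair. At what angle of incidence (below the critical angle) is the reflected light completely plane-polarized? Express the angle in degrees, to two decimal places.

θ_B ≈ 43.41°

n₂/n₁ = sin θ_c = sin 71.10° = 0.9461.
tan θ_B equals the same ratio, so θ_B = arctan(0.9461) = 43.41°.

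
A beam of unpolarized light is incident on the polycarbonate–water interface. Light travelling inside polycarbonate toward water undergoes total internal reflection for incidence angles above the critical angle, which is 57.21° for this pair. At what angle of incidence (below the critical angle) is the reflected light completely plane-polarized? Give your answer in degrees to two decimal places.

n₂/n₁ = sin θ_c = sin 57.21° = 0.8407.
tan θ_B equals the same ratio, so θ_B = arctan(0.8407) = 40.05°.

θ_B ≈ 40.05°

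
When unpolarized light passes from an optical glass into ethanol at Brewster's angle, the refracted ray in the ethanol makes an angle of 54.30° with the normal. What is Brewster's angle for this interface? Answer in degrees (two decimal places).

θ_B ≈ 35.70°

Brewster's condition makes the reflected and refracted beams perpendicular: θ_B + θ_t = 90°.
So θ_B = 90° − θ_t = 90° − 54.30° = 35.70°.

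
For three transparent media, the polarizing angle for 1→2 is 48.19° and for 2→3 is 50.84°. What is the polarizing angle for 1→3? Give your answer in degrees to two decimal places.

Each Brewster angle gives a ratio: n₂/n₁ = tan 48.19° = 1.1180, n₃/n₂ = tan 50.84° = 1.2279.
So n₃/n₁ = (n₂/n₁)(n₃/n₂) = 1.1180 × 1.2279 = 1.3728.
θ_B(1→3) = arctan(1.3728) = 53.93°.

θ_B ≈ 53.93°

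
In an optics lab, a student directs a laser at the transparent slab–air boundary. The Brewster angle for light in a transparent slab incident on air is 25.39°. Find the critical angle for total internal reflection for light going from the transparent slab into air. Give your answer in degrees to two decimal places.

θ_c ≈ 28.33°

From Brewster, n₂/n₁ = tan θ_B = tan 25.39° = 0.4746.
Then sin θ_c = n₂/n₁ = 0.4746, so θ_c = arcsin 0.4746 = 28.33°.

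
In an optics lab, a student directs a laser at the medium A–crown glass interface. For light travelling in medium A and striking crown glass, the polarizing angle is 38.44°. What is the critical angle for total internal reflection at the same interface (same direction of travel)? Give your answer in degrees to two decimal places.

n₂/n₁ = tan 38.44° = 0.7937; the critical angle satisfies sin θ_c = n₂/n₁.
θ_c = arcsin(0.7937) = 52.54°.

θ_c ≈ 52.54°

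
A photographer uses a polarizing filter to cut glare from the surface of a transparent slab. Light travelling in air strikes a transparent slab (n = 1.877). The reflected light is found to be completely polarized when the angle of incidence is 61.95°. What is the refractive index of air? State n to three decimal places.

n ≈ 1.000

Brewster's law: tan θ_B = n₂/n₁ (light incident in air, refracted into a transparent slab).
n₁ = n₂ / tan θ_B = 1.877 / tan 61.95° = 1.000.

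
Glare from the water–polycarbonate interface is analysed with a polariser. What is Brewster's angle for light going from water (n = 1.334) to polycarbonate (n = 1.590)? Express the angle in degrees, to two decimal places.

θ_B ≈ 50.00°

tan θ_B = n₂/n₁ = 1.590/1.334 = 1.1919. Taking the arctangent, θ_B = 50.00°.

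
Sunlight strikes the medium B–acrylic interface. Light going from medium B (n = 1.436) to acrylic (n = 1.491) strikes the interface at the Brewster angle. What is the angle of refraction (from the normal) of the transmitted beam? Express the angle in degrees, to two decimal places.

First find Brewster's angle: tan θ_B = 1.491/1.436 = 1.0383, giving θ_B = 46.08°.
At Brewster's angle the reflected and refracted rays are perpendicular, so θ_t = 90° − θ_B = 90° − 46.08° = 43.92°.

θ_t ≈ 43.92°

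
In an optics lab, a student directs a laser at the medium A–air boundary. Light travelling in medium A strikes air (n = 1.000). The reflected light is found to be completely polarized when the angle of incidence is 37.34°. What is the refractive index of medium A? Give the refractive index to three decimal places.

Full polarization of the reflected beam means tan θ_B = n₂/n₁, where n₁ is the incident medium (medium A).
n₁ = n₂ / tan θ_B = 1.000 / tan 37.34° = 1.311.

n ≈ 1.311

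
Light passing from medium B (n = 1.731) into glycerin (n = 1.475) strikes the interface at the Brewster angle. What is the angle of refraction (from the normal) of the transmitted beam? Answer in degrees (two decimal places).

θ_B = arctan(n₂/n₁) = arctan(1.475/1.731) = 40.43°.
Since θ_B + θ_t = 90° at Brewster incidence, θ_t = 90° − 40.43° = 49.57°.

θ_t ≈ 49.57°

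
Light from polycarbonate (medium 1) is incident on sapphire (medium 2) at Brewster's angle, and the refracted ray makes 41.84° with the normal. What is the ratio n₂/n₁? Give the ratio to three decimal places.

θ_B + θ_t = 90°, so θ_B = 90° − 41.84° = 48.16°.
Then n₂/n₁ = tan θ_B = tan 48.16° = 1.117.

n₂/n₁ ≈ 1.117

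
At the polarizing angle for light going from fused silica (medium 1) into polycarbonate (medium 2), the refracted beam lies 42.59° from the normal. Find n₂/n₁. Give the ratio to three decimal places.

At Brewster incidence θ_B = 90° − θ_t = 90° − 42.59° = 47.41°.
tan θ_B = n₂/n₁, so n₂/n₁ = tan 47.41° = 1.088.

n₂/n₁ ≈ 1.088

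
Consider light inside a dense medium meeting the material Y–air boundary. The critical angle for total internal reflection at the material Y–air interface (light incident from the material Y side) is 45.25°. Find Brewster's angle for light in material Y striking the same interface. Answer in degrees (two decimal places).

n₂/n₁ = sin θ_c = sin 45.25° = 0.7102.
tan θ_B equals the same ratio, so θ_B = arctan(0.7102) = 35.38°.

θ_B ≈ 35.38°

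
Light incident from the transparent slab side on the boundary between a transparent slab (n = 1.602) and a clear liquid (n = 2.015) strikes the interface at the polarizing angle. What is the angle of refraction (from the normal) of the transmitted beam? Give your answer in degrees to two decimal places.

tan θ_B = n₂/n₁ = 2.015/1.602 = 1.2578, so θ_B = 51.51°.
At Brewster's angle the reflected and refracted rays are perpendicular, so θ_t = 90° − θ_B = 90° − 51.51° = 38.49°.

θ_t ≈ 38.49°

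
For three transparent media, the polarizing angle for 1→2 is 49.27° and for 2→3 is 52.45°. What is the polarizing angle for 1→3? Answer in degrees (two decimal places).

Each Brewster angle gives a ratio: n₂/n₁ = tan 49.27° = 1.1614, n₃/n₂ = tan 52.45° = 1.3009.
n₃/n₁ = 1.5108. Then tan θ_B(1→3) = n₃/n₁, so θ_B(1→3) = arctan(1.5108) = 56.50°.

θ_B ≈ 56.50°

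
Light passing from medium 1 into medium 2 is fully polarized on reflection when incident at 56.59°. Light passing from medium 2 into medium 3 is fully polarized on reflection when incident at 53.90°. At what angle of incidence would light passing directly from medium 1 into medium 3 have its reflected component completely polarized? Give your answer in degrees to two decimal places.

θ_B ≈ 64.31°

Each Brewster angle gives a ratio: n₂/n₁ = tan 56.59° = 1.5160, n₃/n₂ = tan 53.90° = 1.3713.
So n₃/n₁ = (n₂/n₁)(n₃/n₂) = 1.5160 × 1.3713 = 2.0790.
θ_B(1→3) = arctan(2.0790) = 64.31°.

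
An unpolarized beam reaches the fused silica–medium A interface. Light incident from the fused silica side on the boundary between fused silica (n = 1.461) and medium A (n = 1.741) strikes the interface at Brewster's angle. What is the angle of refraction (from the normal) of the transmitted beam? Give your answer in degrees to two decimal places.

θ_t ≈ 40.00°

tan θ_B = n₂/n₁ = 1.741/1.461 = 1.1916, so θ_B = 50.00°.
Since θ_B + θ_t = 90° at Brewster incidence, θ_t = 90° − 50.00° = 40.00°.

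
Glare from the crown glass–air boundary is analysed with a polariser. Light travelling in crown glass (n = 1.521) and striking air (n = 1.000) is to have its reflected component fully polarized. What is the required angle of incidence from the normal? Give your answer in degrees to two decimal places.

θ_B ≈ 33.32°

tan θ_B = n₂/n₁ = 1.000/1.521 = 0.6575.
So θ_B = arctan 0.6575 = 33.32°.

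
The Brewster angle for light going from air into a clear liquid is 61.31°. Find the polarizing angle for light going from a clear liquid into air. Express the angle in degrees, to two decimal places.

tan θ_B' = n₁/n₂ = 1/tan θ_B, so θ_B' = 90° − θ_B.
θ_B' = 90° − 61.31° = 28.69°.

θ_B' ≈ 28.69°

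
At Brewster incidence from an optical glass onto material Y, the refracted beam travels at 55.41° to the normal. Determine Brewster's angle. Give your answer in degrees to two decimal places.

θ_B ≈ 34.59°

Brewster's condition makes the reflected and refracted beams perpendicular: θ_B + θ_t = 90°.
So θ_B = 90° − θ_t = 90° − 55.41° = 34.59°.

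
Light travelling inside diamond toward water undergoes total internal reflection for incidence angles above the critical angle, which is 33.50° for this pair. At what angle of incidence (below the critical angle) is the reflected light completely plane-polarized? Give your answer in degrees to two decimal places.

n₂/n₁ = sin θ_c = sin 33.50° = 0.5519.
tan θ_B equals the same ratio, so θ_B = arctan(0.5519) = 28.90°.

θ_B ≈ 28.90°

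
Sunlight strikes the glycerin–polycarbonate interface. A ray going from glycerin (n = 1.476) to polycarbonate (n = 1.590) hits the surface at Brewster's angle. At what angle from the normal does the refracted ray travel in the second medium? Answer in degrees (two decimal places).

θ_B = arctan(n₂/n₁) = arctan(1.590/1.476) = 47.13°.
At Brewster's angle the reflected and refracted rays are perpendicular, so θ_t = 90° − θ_B = 90° − 47.13° = 42.87°.

θ_t ≈ 42.87°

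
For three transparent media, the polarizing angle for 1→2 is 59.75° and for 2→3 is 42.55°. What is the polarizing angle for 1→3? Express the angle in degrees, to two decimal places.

Each Brewster angle gives a ratio: n₂/n₁ = tan 59.75° = 1.7147, n₃/n₂ = tan 42.55° = 0.9179.
So n₃/n₁ = (n₂/n₁)(n₃/n₂) = 1.7147 × 0.9179 = 1.5740.
θ_B(1→3) = arctan(1.5740) = 57.57°.

θ_B ≈ 57.57°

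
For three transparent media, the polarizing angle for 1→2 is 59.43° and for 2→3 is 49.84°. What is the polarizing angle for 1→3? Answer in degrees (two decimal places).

θ_B ≈ 63.51°

n₂/n₁ = tan 59.43° = 1.6929 and n₃/n₂ = tan 49.84° = 1.1850.
n₃/n₁ = 2.0062. Then tan θ_B(1→3) = n₃/n₁, so θ_B(1→3) = arctan(2.0062) = 63.51°.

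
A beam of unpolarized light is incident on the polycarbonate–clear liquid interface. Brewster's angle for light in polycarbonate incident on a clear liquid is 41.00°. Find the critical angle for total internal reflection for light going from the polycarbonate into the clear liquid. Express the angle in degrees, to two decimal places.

θ_c ≈ 60.38°

From Brewster, n₂/n₁ = tan θ_B = tan 41.00° = 0.8693.
Then sin θ_c = n₂/n₁ = 0.8693, so θ_c = arcsin 0.8693 = 60.38°.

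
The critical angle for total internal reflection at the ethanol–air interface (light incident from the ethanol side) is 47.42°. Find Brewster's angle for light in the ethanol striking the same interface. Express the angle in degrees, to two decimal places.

θ_B ≈ 36.37°

sin θ_c = n₂/n₁, so n₂/n₁ = sin 47.42° = 0.7363.
Brewster: tan θ_B = n₂/n₁ = 0.7363.
θ_B = arctan(0.7363) = 36.37°.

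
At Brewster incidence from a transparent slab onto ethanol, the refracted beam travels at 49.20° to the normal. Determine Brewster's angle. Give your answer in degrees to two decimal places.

At Brewster's angle the reflected and refracted rays are perpendicular, so θ_B + θ_t = 90°.
So θ_B = 90° − θ_t = 90° − 49.20° = 40.80°.

θ_B ≈ 40.80°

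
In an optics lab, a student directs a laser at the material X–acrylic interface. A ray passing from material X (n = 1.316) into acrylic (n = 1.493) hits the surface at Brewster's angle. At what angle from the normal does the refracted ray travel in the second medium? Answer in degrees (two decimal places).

θ_t ≈ 41.39°

tan θ_B = n₂/n₁ = 1.493/1.316 = 1.1345, so θ_B = 48.61°.
Since θ_B + θ_t = 90° at Brewster incidence, θ_t = 90° − 48.61° = 41.39°.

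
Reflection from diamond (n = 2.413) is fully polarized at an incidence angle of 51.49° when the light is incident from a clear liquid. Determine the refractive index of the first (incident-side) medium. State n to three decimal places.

Full polarization of the reflected beam means tan θ_B = n₂/n₁, where n₁ is the incident medium (a clear liquid).
n₁ = n₂ / tan θ_B = 2.413 / tan 51.49° = 1.920.

n ≈ 1.920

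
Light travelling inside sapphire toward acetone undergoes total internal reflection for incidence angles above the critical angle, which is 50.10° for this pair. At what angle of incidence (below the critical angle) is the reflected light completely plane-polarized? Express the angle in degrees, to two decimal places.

θ_B ≈ 37.49°

At the critical angle sin θ_c = n₂/n₁, giving n₂/n₁ = sin 50.10° = 0.7672.
Then tan θ_B = n₂/n₁ = 0.7672, so θ_B = arctan 0.7672 = 37.49°.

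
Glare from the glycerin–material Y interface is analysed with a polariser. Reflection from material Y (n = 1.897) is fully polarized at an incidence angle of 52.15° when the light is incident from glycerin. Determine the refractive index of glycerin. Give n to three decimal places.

n ≈ 1.474

Full polarization of the reflected beam means tan θ_B = n₂/n₁, where n₁ is the incident medium (glycerin).
n₁ = n₂ / tan θ_B = 1.897 / tan 52.15° = 1.474.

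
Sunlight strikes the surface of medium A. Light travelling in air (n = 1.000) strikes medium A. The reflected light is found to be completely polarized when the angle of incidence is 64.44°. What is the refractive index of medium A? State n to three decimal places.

n ≈ 2.091

At the Brewster angle, tan θ_B = n₂/n₁ with n₁ on the incident side (air) and n₂ on the transmitted side (medium A).
n₂ = n₁ tan θ_B = 1.000 × tan 64.44° = 2.091.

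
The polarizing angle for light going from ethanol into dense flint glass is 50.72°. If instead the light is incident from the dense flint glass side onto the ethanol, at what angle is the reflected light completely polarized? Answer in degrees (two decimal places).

θ_B' ≈ 39.28°

Reversing the direction swaps n₁ and n₂, so tan θ_B' = 1/tan θ_B and θ_B' = 90° − θ_B.
Hence θ_B' = 90° − 50.72° = 39.28°.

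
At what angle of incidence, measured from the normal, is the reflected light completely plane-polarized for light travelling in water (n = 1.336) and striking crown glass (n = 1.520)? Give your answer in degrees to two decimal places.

θ_B ≈ 48.69°

The reflected p-component vanishes when tan θ_B = n₂/n₁.
Brewster's condition: tan θ_B = n₂/n₁ = 1.520/1.336 = 1.1377. Taking the arctangent, θ_B = 48.69°.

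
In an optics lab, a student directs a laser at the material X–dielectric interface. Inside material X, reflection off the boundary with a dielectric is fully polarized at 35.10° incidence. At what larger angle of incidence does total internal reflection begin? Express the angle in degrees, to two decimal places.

From Brewster, n₂/n₁ = tan θ_B = tan 35.10° = 0.7028.
Then sin θ_c = n₂/n₁ = 0.7028, so θ_c = arcsin 0.7028 = 44.65°.

θ_c ≈ 44.65°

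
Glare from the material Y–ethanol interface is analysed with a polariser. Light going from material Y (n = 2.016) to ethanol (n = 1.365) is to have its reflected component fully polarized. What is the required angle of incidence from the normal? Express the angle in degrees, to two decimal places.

Brewster's condition: tan θ_B = n₂/n₁ = 1.365/2.016 = 0.6771.
So θ_B = arctan 0.6771 = 34.10°.

θ_B ≈ 34.10°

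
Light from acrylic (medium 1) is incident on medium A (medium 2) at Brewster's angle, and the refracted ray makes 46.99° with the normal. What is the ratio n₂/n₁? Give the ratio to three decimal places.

n₂/n₁ ≈ 0.933

θ_B + θ_t = 90°, so θ_B = 90° − 46.99° = 43.01°.
Then n₂/n₁ = tan θ_B = tan 43.01° = 0.933.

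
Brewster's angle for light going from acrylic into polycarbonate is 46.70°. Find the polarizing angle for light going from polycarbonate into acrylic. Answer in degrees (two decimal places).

θ_B' ≈ 43.30°

tan θ_B' = n₁/n₂ = 1/tan θ_B, so θ_B' = 90° − θ_B.
θ_B' = 90° − 46.70° = 43.30°.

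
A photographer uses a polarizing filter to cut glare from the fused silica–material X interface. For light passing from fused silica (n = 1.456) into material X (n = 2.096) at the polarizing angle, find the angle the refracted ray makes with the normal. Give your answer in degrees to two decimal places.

θ_B = arctan(n₂/n₁) = arctan(2.096/1.456) = 55.21°.
The refracted ray is perpendicular to the reflected ray, so θ_t = 90° − θ_B = 34.79°.

θ_t ≈ 34.79°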